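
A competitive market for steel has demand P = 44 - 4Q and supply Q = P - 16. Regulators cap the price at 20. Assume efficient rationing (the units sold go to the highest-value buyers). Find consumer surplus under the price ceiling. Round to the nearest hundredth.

64.00

Rewriting supply in inverse form: P = 16 + Q.
Without the control, 44 - 4Q = 16 + Q so Q* = 5.6 and P* = 21.6.
At the ceiling price 20, quantity supplied is (20 - 16)/1 = 4; supply is the short side, so Q = 4 trades at P = 20.
The demand price at Q = 4 is 28. CS is the trapezoid between demand and 20 over [0, 4]: (1/2)[(44 - 20) + (28 - 20)](4) = 64.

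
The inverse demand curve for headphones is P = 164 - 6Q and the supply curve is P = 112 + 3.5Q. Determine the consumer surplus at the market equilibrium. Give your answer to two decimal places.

Set 164 - 6Q = 112 + 3.5Q, which gives 52 = 9.5Q, so Q* = 5.4737 and P* = 164 - 6(5.4737) = 131.1579.
Consumer surplus is the triangle under demand above P*: (1/2)(5.4737)(164 - 131.1579) = (1/2)(5.4737)(32.8421) = 89.8837.

89.88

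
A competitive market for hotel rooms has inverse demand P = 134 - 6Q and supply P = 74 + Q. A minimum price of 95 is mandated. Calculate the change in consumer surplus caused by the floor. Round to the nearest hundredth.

-93.66

Free-market equilibrium: 134 - 6Q = 74 + Q gives Q* = 8.5714, P* = 82.5714.
At P = 95, buyers demand (134 - 95)/6 = 6.5 while sellers would supply more, so the quantity traded is 6.5 at price 95.
CS goes from (1/2)(8.5714)(51.4286) = 220.4082 to 126.75 (computed as (134 - 95)(6.5) - (1/2)(6)(6.5)^2), a change of -93.6582.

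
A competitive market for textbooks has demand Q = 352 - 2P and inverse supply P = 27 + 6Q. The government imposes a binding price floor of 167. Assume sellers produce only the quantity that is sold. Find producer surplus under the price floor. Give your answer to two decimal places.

1548.00

Rewriting demand in inverse form: P = 176 - 0.5Q.
Without the control, 176 - 0.5Q = 27 + 6Q so Q* = 22.9231 and P* = 164.5385.
At the floor price 167, quantity demanded is (176 - 167)/0.5 = 18; demand is the short side, so Q = 18 trades at P = 167.
The supply price at Q = 18 is 135. PS is the trapezoid between 167 and supply over [0, 18]: (1/2)[(167 - 27) + (167 - 135)](18) = 1548.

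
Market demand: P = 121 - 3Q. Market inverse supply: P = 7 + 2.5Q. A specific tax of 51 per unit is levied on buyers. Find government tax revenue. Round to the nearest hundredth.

584.18

Without the tax, 121 - 3Q = 7 + 2.5Q so Q* = 20.7273 and P* = 58.8182.
A tax on buyers shifts demand down by 51: (121 - 51) - 3Q = 7 + 2.5Q, so Q_t = 11.4545. Buyers pay P_b = 86.6364; sellers receive P_s = P_b - 51 = 35.6364.
Tax revenue = t x Q_t = 51 x 11.4545 = 584.1818.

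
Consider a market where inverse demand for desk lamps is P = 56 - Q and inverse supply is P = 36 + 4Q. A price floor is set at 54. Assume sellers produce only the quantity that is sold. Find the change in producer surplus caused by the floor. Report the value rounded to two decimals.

-4.00

Without the control, 56 - Q = 36 + 4Q so Q* = 4 and P* = 52.
At the floor price 54, quantity demanded is (56 - 54)/1 = 2; demand is the short side, so Q = 2 trades at P = 54.
PS goes from (1/2)(4)(16) = 32 to 28 (computed as (54 - 36)(2) - (1/2)(4)(2)^2), a change of -4.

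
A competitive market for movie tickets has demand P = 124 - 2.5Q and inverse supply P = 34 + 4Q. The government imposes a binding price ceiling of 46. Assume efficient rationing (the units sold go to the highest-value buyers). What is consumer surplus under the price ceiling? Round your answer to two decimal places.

Without the control, 124 - 2.5Q = 34 + 4Q so Q* = 13.8462 and P* = 89.3846.
At the ceiling price 46, quantity supplied is (46 - 34)/4 = 3; supply is the short side, so Q = 3 trades at P = 46.
The demand price at Q = 3 is 116.5. CS is the trapezoid between demand and 46 over [0, 3]: (1/2)[(124 - 46) + (116.5 - 46)](3) = 222.75.

222.75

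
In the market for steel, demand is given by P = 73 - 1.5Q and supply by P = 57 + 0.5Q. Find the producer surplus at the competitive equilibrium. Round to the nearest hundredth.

Equilibrium: 73 - 1.5Q = 57 + 0.5Q, so Q* = 8 and P* = 61.
Producer surplus is the triangle above supply below P*: (1/2)(8)(61 - 57) = (1/2)(8)(4) = 16.

16.00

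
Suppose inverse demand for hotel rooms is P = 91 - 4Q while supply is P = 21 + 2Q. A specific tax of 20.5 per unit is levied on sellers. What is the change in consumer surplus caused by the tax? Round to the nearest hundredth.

-136.10

Without the tax, 91 - 4Q = 21 + 2Q so Q* = 11.6667 and P* = 44.3333.
A tax on sellers shifts supply up by 20.5: 91 - 4Q = 21 + 2Q + 20.5, so Q_t = 8.25. Buyers pay P_b = 58; sellers receive P_s = P_b - 20.5 = 37.5.
CS falls from (1/2)(11.6667)(46.6667) = 272.2222 to (1/2)(8.25)(33) = 136.125, a change of -136.0972.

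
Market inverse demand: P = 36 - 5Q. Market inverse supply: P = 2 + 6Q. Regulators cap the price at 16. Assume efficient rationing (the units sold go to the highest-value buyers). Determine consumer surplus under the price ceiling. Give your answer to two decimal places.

33.06

Without the control, 36 - 5Q = 2 + 6Q so Q* = 3.0909 and P* = 20.5455.
At P = 16, sellers supply (16 - 2)/6 = 2.3333 while buyers want more, so the quantity traded is 2.3333 at price 16.
The demand price at Q = 2.3333 is 24.3333. CS is the trapezoid between demand and 16 over [0, 2.3333]: (1/2)[(36 - 16) + (24.3333 - 16)](2.3333) = 33.0556.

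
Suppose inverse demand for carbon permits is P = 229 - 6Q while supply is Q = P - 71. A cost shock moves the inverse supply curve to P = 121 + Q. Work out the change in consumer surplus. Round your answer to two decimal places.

Rewriting supply in inverse form: P = 71 + Q.
Initial equilibrium: Q_0 = 22.5714, P_0 = 93.5714; CS_0 = (1/2)(22.5714)(135.4286) = 1528.4082, PS_0 = (1/2)(22.5714)(22.5714) = 254.7347.
New equilibrium: 229 - 6Q = 121 + Q gives Q_1 = 15.4286, P_1 = 136.4286; CS_1 = 714.1224, PS_1 = 119.0204.
Change in consumer surplus = 714.1224 - 1528.4082 = -814.2857.

-814.29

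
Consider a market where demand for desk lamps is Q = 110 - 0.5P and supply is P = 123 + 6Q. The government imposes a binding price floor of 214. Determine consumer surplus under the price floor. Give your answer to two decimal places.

9.00

Rewriting demand in inverse form: P = 220 - 2Q.
Free-market equilibrium: 220 - 2Q = 123 + 6Q gives Q* = 12.125, P* = 195.75.
At the floor price 214, quantity demanded is (220 - 214)/2 = 3; demand is the short side, so Q = 3 trades at P = 214.
CS is the triangle under demand above 214: (1/2)(3)(220 - 214) = 9.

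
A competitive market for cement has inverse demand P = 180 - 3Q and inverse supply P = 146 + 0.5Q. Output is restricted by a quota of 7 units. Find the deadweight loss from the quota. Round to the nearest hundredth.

Without the quota, 180 - 3Q = 146 + 0.5Q gives Q* = 9.7143.
At Q = 7 the demand price is 180 - 3(7) = 159 and the supply price is 146 + 0.5(7) = 149.5.
DWL = (1/2)(gap between curves at 7) x (Q* - 7) = (1/2)(9.5)(2.7143) = 12.8929.

12.89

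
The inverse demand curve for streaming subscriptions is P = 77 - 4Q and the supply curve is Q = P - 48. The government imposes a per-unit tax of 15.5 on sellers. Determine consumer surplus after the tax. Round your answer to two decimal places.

Rewriting supply in inverse form: P = 48 + Q.
Pre-tax equilibrium: 77 - 4Q = 48 + Q gives Q* = 5.8, P* = 53.8.
A tax on sellers shifts supply up by 15.5: 77 - 4Q = 48 + Q + 15.5, so Q_t = 2.7. Buyers pay P_b = 66.2; sellers receive P_s = P_b - 15.5 = 50.7.
CS = (1/2)(Q_t)(77 - P_b) = (1/2)(2.7)(10.8) = 14.58.

14.58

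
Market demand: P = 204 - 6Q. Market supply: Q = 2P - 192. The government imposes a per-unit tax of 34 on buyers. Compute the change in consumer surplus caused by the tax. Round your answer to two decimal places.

-439.38

Rewriting supply in inverse form: P = 96 + 0.5Q.
Pre-tax equilibrium: 204 - 6Q = 96 + 0.5Q gives Q* = 16.6154, P* = 104.3077.
With the tax, buyers' net willingness to pay falls by 34: (204 - 34) - 6Q = 96 + 0.5Q, so Q_t = 11.3846. Buyers pay P_b = 135.6923; sellers receive P_s = P_b - 34 = 101.6923.
Consumers lose the trapezoid between P* and P_b out to Q_t plus the triangle from Q_t to Q*: change in CS = 388.8284 - 828.213 = -439.3846.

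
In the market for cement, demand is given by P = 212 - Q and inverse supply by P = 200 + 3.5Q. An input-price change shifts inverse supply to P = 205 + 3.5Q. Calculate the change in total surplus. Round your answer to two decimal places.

Initial equilibrium: Q_0 = 2.6667, P_0 = 209.3333; CS_0 = (1/2)(2.6667)(2.6667) = 3.5556, PS_0 = (1/2)(2.6667)(9.3333) = 12.4444.
New equilibrium: 212 - Q = 205 + 3.5Q gives Q_1 = 1.5556, P_1 = 210.4444; CS_1 = 1.2099, PS_1 = 4.2346.
Change in total surplus = (1.2099 + 4.2346) - (3.5556 + 12.4444) = -10.5556.

-10.56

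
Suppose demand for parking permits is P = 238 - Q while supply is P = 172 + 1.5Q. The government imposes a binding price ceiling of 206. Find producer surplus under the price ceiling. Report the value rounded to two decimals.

Without the control, 238 - Q = 172 + 1.5Q so Q* = 26.4 and P* = 211.6.
At the ceiling price 206, quantity supplied is (206 - 172)/1.5 = 22.6667; supply is the short side, so Q = 22.6667 trades at P = 206.
PS is the triangle above supply below 206: (1/2)(22.6667)(206 - 172) = 385.3333.

385.33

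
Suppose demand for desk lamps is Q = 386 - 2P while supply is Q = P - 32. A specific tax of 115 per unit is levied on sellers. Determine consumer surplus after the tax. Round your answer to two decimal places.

Rewriting demand in inverse form: P = 193 - 0.5Q.
Rewriting supply in inverse form: P = 32 + Q.
Without the tax, 193 - 0.5Q = 32 + Q so Q* = 107.3333 and P* = 139.3333.
With the tax, sellers need 115 more per unit: 193 - 0.5Q = 32 + Q + 115, so Q_t = 30.6667. Buyers pay P_b = 177.6667; sellers receive P_s = P_b - 115 = 62.6667.
Consumer surplus is the triangle under demand above P_b: (1/2)(30.6667)(193 - 177.6667) = 235.1111.

235.11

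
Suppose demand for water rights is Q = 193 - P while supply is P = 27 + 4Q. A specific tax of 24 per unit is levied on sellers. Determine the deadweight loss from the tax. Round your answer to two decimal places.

Rewriting demand in inverse form: P = 193 - Q.
Without the tax, 193 - Q = 27 + 4Q so Q* = 33.2 and P* = 159.8.
A tax on sellers shifts supply up by 24: 193 - Q = 27 + 4Q + 24, so Q_t = 28.4. Buyers pay P_b = 164.6; sellers receive P_s = P_b - 24 = 140.6.
Deadweight loss is the triangle between the curves from Q_t to Q*: (1/2)(33.2 - 28.4)(24) = 57.6.

57.60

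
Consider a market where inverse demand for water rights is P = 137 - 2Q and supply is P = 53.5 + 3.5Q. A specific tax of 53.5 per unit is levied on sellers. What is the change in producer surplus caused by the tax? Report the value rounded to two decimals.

-351.29

Without the tax, 137 - 2Q = 53.5 + 3.5Q so Q* = 15.1818 and P* = 106.6364.
A tax on sellers shifts supply up by 53.5: 137 - 2Q = 53.5 + 3.5Q + 53.5, so Q_t = 5.4545. Buyers pay P_b = 126.0909; sellers receive P_s = P_b - 53.5 = 72.5909.
PS falls from (1/2)(15.1818)(53.1364) = 403.3533 to (1/2)(5.4545)(19.0909) = 52.0661, a change of -351.2872.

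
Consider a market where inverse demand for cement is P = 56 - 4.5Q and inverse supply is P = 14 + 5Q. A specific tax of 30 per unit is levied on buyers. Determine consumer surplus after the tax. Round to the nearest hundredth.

3.59

Pre-tax equilibrium: 56 - 4.5Q = 14 + 5Q gives Q* = 4.4211, P* = 36.1053.
With the tax, buyers' net willingness to pay falls by 30: (56 - 30) - 4.5Q = 14 + 5Q, so Q_t = 1.2632. Buyers pay P_b = 50.3158; sellers receive P_s = P_b - 30 = 20.3158.
CS = (1/2)(Q_t)(56 - P_b) = (1/2)(1.2632)(5.6842) = 3.59.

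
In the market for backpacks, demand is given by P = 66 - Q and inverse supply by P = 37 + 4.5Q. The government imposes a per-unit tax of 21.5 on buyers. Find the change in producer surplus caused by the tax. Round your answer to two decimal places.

-58.37

Pre-tax equilibrium: 66 - Q = 37 + 4.5Q gives Q* = 5.2727, P* = 60.7273.
A tax on buyers shifts demand down by 21.5: (66 - 21.5) - Q = 37 + 4.5Q, so Q_t = 1.3636. Buyers pay P_b = 64.6364; sellers receive P_s = P_b - 21.5 = 43.1364.
Producers lose the trapezoid between P_s and P* out to Q_t plus the triangle from Q_t to Q*: change in PS = 4.1839 - 62.5537 = -58.3698.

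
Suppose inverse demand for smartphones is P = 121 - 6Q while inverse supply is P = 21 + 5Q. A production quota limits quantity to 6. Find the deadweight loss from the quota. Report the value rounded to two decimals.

52.55

Without the quota, 121 - 6Q = 21 + 5Q gives Q* = 9.0909.
At Q = 6 the demand price is 121 - 6(6) = 85 and the supply price is 21 + 5(6) = 51.
DWL = (1/2)(gap between curves at 6) x (Q* - 6) = (1/2)(34)(3.0909) = 52.5455.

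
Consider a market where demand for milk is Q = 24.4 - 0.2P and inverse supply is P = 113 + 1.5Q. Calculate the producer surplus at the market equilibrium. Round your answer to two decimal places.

1.44

Rewriting demand in inverse form: P = 122 - 5Q.
Equilibrium: 122 - 5Q = 113 + 1.5Q, so Q* = 1.3846 and P* = 115.0769.
Producer surplus is the triangle above supply below P*: (1/2)(1.3846)(115.0769 - 113) = (1/2)(1.3846)(2.0769) = 1.4379.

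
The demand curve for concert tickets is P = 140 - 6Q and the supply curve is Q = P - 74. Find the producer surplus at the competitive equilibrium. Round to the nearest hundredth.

Rewriting supply in inverse form: P = 74 + Q.
Setting demand equal to supply, 66 = 7Q, so Q* = 9.4286 and P* = 83.4286.
PS is the area between P* and the supply curve from 0 to Q*: (1/2)(9.4286)(9.4286) = 44.449.

44.45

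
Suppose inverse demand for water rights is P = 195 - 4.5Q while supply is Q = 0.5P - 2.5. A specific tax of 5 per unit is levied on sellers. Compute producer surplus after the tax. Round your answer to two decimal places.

Rewriting supply in inverse form: P = 5 + 2Q.
Without the tax, 195 - 4.5Q = 5 + 2Q so Q* = 29.2308 and P* = 63.4615.
With the tax, sellers need 5 more per unit: 195 - 4.5Q = 5 + 2Q + 5, so Q_t = 28.4615. Buyers pay P_b = 66.9231; sellers receive P_s = P_b - 5 = 61.9231.
Producer surplus is the triangle above supply below P_s: (1/2)(28.4615)(61.9231 - 5) = 810.0592.

810.06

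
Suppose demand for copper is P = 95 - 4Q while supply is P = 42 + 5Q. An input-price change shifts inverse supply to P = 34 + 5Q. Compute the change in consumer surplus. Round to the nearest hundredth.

Initial equilibrium: Q_0 = 5.8889, P_0 = 71.4444; CS_0 = (1/2)(5.8889)(23.5556) = 69.358, PS_0 = (1/2)(5.8889)(29.4444) = 86.6975.
New equilibrium: 95 - 4Q = 34 + 5Q gives Q_1 = 6.7778, P_1 = 67.8889; CS_1 = 91.8765, PS_1 = 114.8457.
Change in consumer surplus = 91.8765 - 69.358 = 22.5185.

22.52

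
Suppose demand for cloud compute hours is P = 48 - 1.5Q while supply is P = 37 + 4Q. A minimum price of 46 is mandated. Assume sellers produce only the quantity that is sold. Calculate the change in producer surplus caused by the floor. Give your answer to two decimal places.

0.44

Free-market equilibrium: 48 - 1.5Q = 37 + 4Q gives Q* = 2, P* = 45.
At P = 46, buyers demand (48 - 46)/1.5 = 1.3333 while sellers would supply more, so the quantity traded is 1.3333 at price 46.
PS goes from (1/2)(2)(8) = 8 to 8.4444 (computed as (46 - 37)(1.3333) - (1/2)(4)(1.3333)^2), a change of 0.4444.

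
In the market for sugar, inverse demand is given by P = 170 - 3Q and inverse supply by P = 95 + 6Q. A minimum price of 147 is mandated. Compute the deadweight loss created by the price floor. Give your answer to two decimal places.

2.00

Free-market equilibrium: 170 - 3Q = 95 + 6Q gives Q* = 8.3333, P* = 145.
At P = 147, buyers demand (170 - 147)/3 = 7.6667 while sellers would supply more, so the quantity traded is 7.6667 at price 147.
At Q = 7.6667 the demand price is 147 and the supply price is 141. Deadweight loss is the triangle between the curves from 7.6667 to 8.3333: (1/2)(147 - 141)(8.3333 - 7.6667) = 2.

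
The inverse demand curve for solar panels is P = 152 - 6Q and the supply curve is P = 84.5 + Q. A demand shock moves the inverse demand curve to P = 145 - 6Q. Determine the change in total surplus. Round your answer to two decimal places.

-64.00

Initial equilibrium: Q_0 = 9.6429, P_0 = 94.1429; CS_0 = (1/2)(9.6429)(57.8571) = 278.9541, PS_0 = (1/2)(9.6429)(9.6429) = 46.4923.
New equilibrium: 145 - 6Q = 84.5 + Q gives Q_1 = 8.6429, P_1 = 93.1429; CS_1 = 224.0969, PS_1 = 37.3495.
Change in total surplus = (224.0969 + 37.3495) - (278.9541 + 46.4923) = -64.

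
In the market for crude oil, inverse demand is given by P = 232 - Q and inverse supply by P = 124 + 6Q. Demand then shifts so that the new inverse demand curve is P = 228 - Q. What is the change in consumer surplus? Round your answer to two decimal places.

Initial equilibrium: Q_0 = 15.4286, P_0 = 216.5714; CS_0 = (1/2)(15.4286)(15.4286) = 119.0204, PS_0 = (1/2)(15.4286)(92.5714) = 714.1224.
New equilibrium: 228 - Q = 124 + 6Q gives Q_1 = 14.8571, P_1 = 213.1429; CS_1 = 110.3673, PS_1 = 662.2041.
Change in consumer surplus = 110.3673 - 119.0204 = -8.6531.

-8.65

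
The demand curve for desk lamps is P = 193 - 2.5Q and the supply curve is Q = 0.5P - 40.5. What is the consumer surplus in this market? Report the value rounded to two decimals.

774.32

Rewriting supply in inverse form: P = 81 + 2Q.
Set 193 - 2.5Q = 81 + 2Q, which gives 112 = 4.5Q, so Q* = 24.8889 and P* = 193 - 2.5(24.8889) = 130.7778.
CS is the area between the demand curve and P* from 0 to Q*: (1/2)(24.8889)(62.2222) = 774.321.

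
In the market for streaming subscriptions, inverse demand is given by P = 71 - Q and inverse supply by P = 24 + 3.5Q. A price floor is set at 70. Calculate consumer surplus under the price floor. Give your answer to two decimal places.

Free-market equilibrium: 71 - Q = 24 + 3.5Q gives Q* = 10.4444, P* = 60.5556.
At P = 70, buyers demand (71 - 70)/1 = 1 while sellers would supply more, so the quantity traded is 1 at price 70.
CS is the triangle under demand above 70: (1/2)(1)(71 - 70) = 0.5.

0.50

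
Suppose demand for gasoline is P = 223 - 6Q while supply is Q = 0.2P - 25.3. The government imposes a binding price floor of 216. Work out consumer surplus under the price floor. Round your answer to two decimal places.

4.08

Rewriting supply in inverse form: P = 126.5 + 5Q.
Without the control, 223 - 6Q = 126.5 + 5Q so Q* = 8.7727 and P* = 170.3636.
At the floor price 216, quantity demanded is (223 - 216)/6 = 1.1667; demand is the short side, so Q = 1.1667 trades at P = 216.
CS is the triangle under demand above 216: (1/2)(1.1667)(223 - 216) = 4.0833.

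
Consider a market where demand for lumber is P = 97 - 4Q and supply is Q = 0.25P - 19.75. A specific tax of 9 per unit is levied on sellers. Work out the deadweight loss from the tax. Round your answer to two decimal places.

Rewriting supply in inverse form: P = 79 + 4Q.
Pre-tax equilibrium: 97 - 4Q = 79 + 4Q gives Q* = 2.25, P* = 88.
With the tax, sellers need 9 more per unit: 97 - 4Q = 79 + 4Q + 9, so Q_t = 1.125. Buyers pay P_b = 92.5; sellers receive P_s = P_b - 9 = 83.5.
Deadweight loss is the triangle between the curves from Q_t to Q*: (1/2)(2.25 - 1.125)(9) = 5.0625.

5.06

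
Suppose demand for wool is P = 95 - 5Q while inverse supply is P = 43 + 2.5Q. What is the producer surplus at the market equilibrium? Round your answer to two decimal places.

Set 95 - 5Q = 43 + 2.5Q, which gives 52 = 7.5Q, so Q* = 6.9333 and P* = 95 - 5(6.9333) = 60.3333.
Producer surplus is the triangle above supply below P*: (1/2)(6.9333)(60.3333 - 43) = (1/2)(6.9333)(17.3333) = 60.0889.

60.09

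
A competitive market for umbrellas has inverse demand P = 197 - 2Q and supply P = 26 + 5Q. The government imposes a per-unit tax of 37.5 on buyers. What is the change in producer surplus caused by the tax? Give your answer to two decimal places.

Without the tax, 197 - 2Q = 26 + 5Q so Q* = 24.4286 and P* = 148.1429.
A tax on buyers shifts demand down by 37.5: (197 - 37.5) - 2Q = 26 + 5Q, so Q_t = 19.0714. Buyers pay P_b = 158.8571; sellers receive P_s = P_b - 37.5 = 121.3571.
PS falls from (1/2)(24.4286)(122.1429) = 1491.8878 to (1/2)(19.0714)(95.3571) = 909.2985, a change of -582.5893.

-582.59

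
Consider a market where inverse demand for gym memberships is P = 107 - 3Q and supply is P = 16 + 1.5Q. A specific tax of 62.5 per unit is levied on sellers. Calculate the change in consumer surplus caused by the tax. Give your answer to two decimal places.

Without the tax, 107 - 3Q = 16 + 1.5Q so Q* = 20.2222 and P* = 46.3333.
A tax on sellers shifts supply up by 62.5: 107 - 3Q = 16 + 1.5Q + 62.5, so Q_t = 6.3333. Buyers pay P_b = 88; sellers receive P_s = P_b - 62.5 = 25.5.
CS falls from (1/2)(20.2222)(60.6667) = 613.4074 to (1/2)(6.3333)(19) = 60.1667, a change of -553.2407.

-553.24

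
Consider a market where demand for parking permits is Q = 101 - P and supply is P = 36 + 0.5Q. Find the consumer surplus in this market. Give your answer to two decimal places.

Rewriting demand in inverse form: P = 101 - Q.
Set 101 - Q = 36 + 0.5Q, which gives 65 = 1.5Q, so Q* = 43.3333 and P* = 101 - (43.3333) = 57.6667.
The demand choke price is 101, so CS = (1/2)(Q*)(101 - P*) = (1/2)(43.3333)(43.3333) = 938.8889.

938.89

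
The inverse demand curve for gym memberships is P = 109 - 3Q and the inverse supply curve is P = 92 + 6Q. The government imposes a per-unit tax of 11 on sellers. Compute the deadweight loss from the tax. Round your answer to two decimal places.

6.72

Pre-tax equilibrium: 109 - 3Q = 92 + 6Q gives Q* = 1.8889, P* = 103.3333.
With the tax, sellers need 11 more per unit: 109 - 3Q = 92 + 6Q + 11, so Q_t = 0.6667. Buyers pay P_b = 107; sellers receive P_s = P_b - 11 = 96.
Deadweight loss is the triangle between the curves from Q_t to Q*: (1/2)(1.8889 - 0.6667)(11) = 6.7222.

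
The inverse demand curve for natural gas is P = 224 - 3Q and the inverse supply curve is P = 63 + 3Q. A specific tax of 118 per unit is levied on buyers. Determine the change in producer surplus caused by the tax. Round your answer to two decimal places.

Pre-tax equilibrium: 224 - 3Q = 63 + 3Q gives Q* = 26.8333, P* = 143.5.
A tax on buyers shifts demand down by 118: (224 - 118) - 3Q = 63 + 3Q, so Q_t = 7.1667. Buyers pay P_b = 202.5; sellers receive P_s = P_b - 118 = 84.5.
PS falls from (1/2)(26.8333)(80.5) = 1080.0417 to (1/2)(7.1667)(21.5) = 77.0417, a change of -1003.

-1003.00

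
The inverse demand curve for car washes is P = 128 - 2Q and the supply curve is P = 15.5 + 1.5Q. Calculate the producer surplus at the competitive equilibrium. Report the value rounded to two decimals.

Set 128 - 2Q = 15.5 + 1.5Q, which gives 112.5 = 3.5Q, so Q* = 32.1429 and P* = 128 - 2(32.1429) = 63.7143.
PS is the area between P* and the supply curve from 0 to Q*: (1/2)(32.1429)(48.2143) = 774.8724.

774.87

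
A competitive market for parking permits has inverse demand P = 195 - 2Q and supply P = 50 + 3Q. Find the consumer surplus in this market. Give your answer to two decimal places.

Equilibrium: 195 - 2Q = 50 + 3Q, so Q* = 29 and P* = 137.
The demand choke price is 195, so CS = (1/2)(Q*)(195 - P*) = (1/2)(29)(58) = 841.

841.00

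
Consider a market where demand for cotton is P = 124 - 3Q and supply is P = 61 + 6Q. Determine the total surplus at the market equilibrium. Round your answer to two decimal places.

220.50

Setting demand equal to supply, 63 = 9Q, so Q* = 7 and P* = 103.
Total surplus is the full triangle between the curves from 0 to Q*: (1/2)(7)(124 - 61) = 220.5.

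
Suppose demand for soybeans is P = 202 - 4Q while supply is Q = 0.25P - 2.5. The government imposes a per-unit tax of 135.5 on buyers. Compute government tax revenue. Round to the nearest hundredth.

Rewriting supply in inverse form: P = 10 + 4Q.
Without the tax, 202 - 4Q = 10 + 4Q so Q* = 24 and P* = 106.
A tax on buyers shifts demand down by 135.5: (202 - 135.5) - 4Q = 10 + 4Q, so Q_t = 7.0625. Buyers pay P_b = 173.75; sellers receive P_s = P_b - 135.5 = 38.25.
Revenue is the tax times quantity traded: 135.5 x 7.0625 = 956.9688.

956.97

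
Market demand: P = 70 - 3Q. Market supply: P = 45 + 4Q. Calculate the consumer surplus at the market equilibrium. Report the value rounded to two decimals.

19.13

Set 70 - 3Q = 45 + 4Q, which gives 25 = 7Q, so Q* = 3.5714 and P* = 70 - 3(3.5714) = 59.2857.
CS is the area between the demand curve and P* from 0 to Q*: (1/2)(3.5714)(10.7143) = 19.1327.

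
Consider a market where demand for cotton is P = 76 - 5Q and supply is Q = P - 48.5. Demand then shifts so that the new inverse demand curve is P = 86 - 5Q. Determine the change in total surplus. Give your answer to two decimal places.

54.17

Rewriting supply in inverse form: P = 48.5 + Q.
Initial equilibrium: Q_0 = 4.5833, P_0 = 53.0833; CS_0 = (1/2)(4.5833)(22.9167) = 52.5174, PS_0 = (1/2)(4.5833)(4.5833) = 10.5035.
New equilibrium: 86 - 5Q = 48.5 + Q gives Q_1 = 6.25, P_1 = 54.75; CS_1 = 97.6562, PS_1 = 19.5312.
Change in total surplus = (97.6562 + 19.5312) - (52.5174 + 10.5035) = 54.1667.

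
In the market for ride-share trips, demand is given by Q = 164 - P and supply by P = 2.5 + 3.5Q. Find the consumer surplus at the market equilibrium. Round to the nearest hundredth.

644.01

Rewriting demand in inverse form: P = 164 - Q.
Equilibrium: 164 - Q = 2.5 + 3.5Q, so Q* = 35.8889 and P* = 128.1111.
The demand choke price is 164, so CS = (1/2)(Q*)(164 - P*) = (1/2)(35.8889)(35.8889) = 644.0062.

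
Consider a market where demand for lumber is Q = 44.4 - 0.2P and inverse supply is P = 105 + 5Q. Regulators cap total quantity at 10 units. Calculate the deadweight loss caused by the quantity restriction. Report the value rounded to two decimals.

Rewriting demand in inverse form: P = 222 - 5Q.
Without the quota, 222 - 5Q = 105 + 5Q gives Q* = 11.7.
At Q = 10 the demand price is 222 - 5(10) = 172 and the supply price is 105 + 5(10) = 155.
DWL = (1/2)(gap between curves at 10) x (Q* - 10) = (1/2)(17)(1.7) = 14.45.

14.45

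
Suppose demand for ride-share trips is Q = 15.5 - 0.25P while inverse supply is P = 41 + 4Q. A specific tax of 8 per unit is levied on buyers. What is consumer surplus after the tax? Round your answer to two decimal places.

5.28

Rewriting demand in inverse form: P = 62 - 4Q.
Without the tax, 62 - 4Q = 41 + 4Q so Q* = 2.625 and P* = 51.5.
With the tax, buyers' net willingness to pay falls by 8: (62 - 8) - 4Q = 41 + 4Q, so Q_t = 1.625. Buyers pay P_b = 55.5; sellers receive P_s = P_b - 8 = 47.5.
Consumer surplus is the triangle under demand above P_b: (1/2)(1.625)(62 - 55.5) = 5.2812.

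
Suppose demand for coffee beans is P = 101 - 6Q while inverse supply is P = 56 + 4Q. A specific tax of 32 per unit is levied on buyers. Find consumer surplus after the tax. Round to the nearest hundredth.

Without the tax, 101 - 6Q = 56 + 4Q so Q* = 4.5 and P* = 74.
A tax on buyers shifts demand down by 32: (101 - 32) - 6Q = 56 + 4Q, so Q_t = 1.3. Buyers pay P_b = 93.2; sellers receive P_s = P_b - 32 = 61.2.
Consumer surplus is the triangle under demand above P_b: (1/2)(1.3)(101 - 93.2) = 5.07.

5.07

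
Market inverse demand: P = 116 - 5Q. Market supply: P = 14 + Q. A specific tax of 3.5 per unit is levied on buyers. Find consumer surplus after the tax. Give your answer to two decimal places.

673.77

Pre-tax equilibrium: 116 - 5Q = 14 + Q gives Q* = 17, P* = 31.
A tax on buyers shifts demand down by 3.5: (116 - 3.5) - 5Q = 14 + Q, so Q_t = 16.4167. Buyers pay P_b = 33.9167; sellers receive P_s = P_b - 3.5 = 30.4167.
Consumer surplus is the triangle under demand above P_b: (1/2)(16.4167)(116 - 33.9167) = 673.7674.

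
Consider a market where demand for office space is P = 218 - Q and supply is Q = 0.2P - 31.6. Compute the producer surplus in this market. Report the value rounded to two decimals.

Rewriting supply in inverse form: P = 158 + 5Q.
Equilibrium: 218 - Q = 158 + 5Q, so Q* = 10 and P* = 208.
PS is the area between P* and the supply curve from 0 to Q*: (1/2)(10)(50) = 250.

250.00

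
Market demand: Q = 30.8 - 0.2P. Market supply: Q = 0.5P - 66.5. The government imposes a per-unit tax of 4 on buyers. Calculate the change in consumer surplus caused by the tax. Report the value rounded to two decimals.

-7.76

Rewriting demand in inverse form: P = 154 - 5Q.
Rewriting supply in inverse form: P = 133 + 2Q.
Pre-tax equilibrium: 154 - 5Q = 133 + 2Q gives Q* = 3, P* = 139.
With the tax, buyers' net willingness to pay falls by 4: (154 - 4) - 5Q = 133 + 2Q, so Q_t = 2.4286. Buyers pay P_b = 141.8571; sellers receive P_s = P_b - 4 = 137.8571.
Consumers lose the trapezoid between P* and P_b out to Q_t plus the triangle from Q_t to Q*: change in CS = 14.7449 - 22.5 = -7.7551.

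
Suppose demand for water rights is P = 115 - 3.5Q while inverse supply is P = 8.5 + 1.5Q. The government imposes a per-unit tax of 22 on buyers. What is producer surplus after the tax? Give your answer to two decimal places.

214.21

Pre-tax equilibrium: 115 - 3.5Q = 8.5 + 1.5Q gives Q* = 21.3, P* = 40.45.
With the tax, buyers' net willingness to pay falls by 22: (115 - 22) - 3.5Q = 8.5 + 1.5Q, so Q_t = 16.9. Buyers pay P_b = 55.85; sellers receive P_s = P_b - 22 = 33.85.
PS = (1/2)(Q_t)(P_s - 8.5) = (1/2)(16.9)(25.35) = 214.2075.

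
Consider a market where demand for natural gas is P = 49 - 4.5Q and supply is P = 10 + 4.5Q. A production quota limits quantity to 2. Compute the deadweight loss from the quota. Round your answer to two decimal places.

Without the quota, 49 - 4.5Q = 10 + 4.5Q gives Q* = 4.3333.
At Q = 2 the demand price is 49 - 4.5(2) = 40 and the supply price is 10 + 4.5(2) = 19.
DWL = (1/2)(gap between curves at 2) x (Q* - 2) = (1/2)(21)(2.3333) = 24.5.

24.50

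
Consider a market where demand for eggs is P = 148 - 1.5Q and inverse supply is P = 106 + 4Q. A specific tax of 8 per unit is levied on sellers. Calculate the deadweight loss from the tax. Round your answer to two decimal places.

5.82

Pre-tax equilibrium: 148 - 1.5Q = 106 + 4Q gives Q* = 7.6364, P* = 136.5455.
A tax on sellers shifts supply up by 8: 148 - 1.5Q = 106 + 4Q + 8, so Q_t = 6.1818. Buyers pay P_b = 138.7273; sellers receive P_s = P_b - 8 = 130.7273.
The welfare triangle lost has base Q* - Q_t = 1.4545 and height t = 8, so DWL = (1/2)(1.4545)(8) = 5.8182.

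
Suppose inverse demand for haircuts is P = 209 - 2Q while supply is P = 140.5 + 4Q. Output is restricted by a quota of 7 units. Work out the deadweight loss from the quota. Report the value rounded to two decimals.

58.52

Unrestricted equilibrium: Q* = (209 - 140.5)/(2 + 4) = 11.4167.
At Q = 7 the demand price is 209 - 2(7) = 195 and the supply price is 140.5 + 4(7) = 168.5.
Deadweight loss is the triangle between the curves from 7 to 11.4167: (1/2)(195 - 168.5)(11.4167 - 7) = 58.5208.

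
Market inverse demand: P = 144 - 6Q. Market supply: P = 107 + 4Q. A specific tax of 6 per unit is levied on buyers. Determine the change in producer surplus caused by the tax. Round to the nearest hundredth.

-8.16

Pre-tax equilibrium: 144 - 6Q = 107 + 4Q gives Q* = 3.7, P* = 121.8.
With the tax, buyers' net willingness to pay falls by 6: (144 - 6) - 6Q = 107 + 4Q, so Q_t = 3.1. Buyers pay P_b = 125.4; sellers receive P_s = P_b - 6 = 119.4.
PS falls from (1/2)(3.7)(14.8) = 27.38 to (1/2)(3.1)(12.4) = 19.22, a change of -8.16.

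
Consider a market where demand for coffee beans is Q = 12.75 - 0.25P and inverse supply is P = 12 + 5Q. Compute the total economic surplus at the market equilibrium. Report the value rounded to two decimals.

84.50

Rewriting demand in inverse form: P = 51 - 4Q.
Equilibrium: 51 - 4Q = 12 + 5Q, so Q* = 4.3333 and P* = 33.6667.
CS = (1/2)(4.3333)(17.3333) = 37.5556 and PS = (1/2)(4.3333)(21.6667) = 46.9444, so total surplus = 84.5.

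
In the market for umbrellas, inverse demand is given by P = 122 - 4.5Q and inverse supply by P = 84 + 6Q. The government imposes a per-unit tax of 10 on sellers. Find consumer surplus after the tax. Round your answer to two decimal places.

16.00

Pre-tax equilibrium: 122 - 4.5Q = 84 + 6Q gives Q* = 3.619, P* = 105.7143.
A tax on sellers shifts supply up by 10: 122 - 4.5Q = 84 + 6Q + 10, so Q_t = 2.6667. Buyers pay P_b = 110; sellers receive P_s = P_b - 10 = 100.
Consumer surplus is the triangle under demand above P_b: (1/2)(2.6667)(122 - 110) = 16.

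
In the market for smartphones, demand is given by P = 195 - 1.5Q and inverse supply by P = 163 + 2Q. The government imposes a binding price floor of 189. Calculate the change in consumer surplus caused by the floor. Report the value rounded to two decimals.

-50.69

Without the control, 195 - 1.5Q = 163 + 2Q so Q* = 9.1429 and P* = 181.2857.
At P = 189, buyers demand (195 - 189)/1.5 = 4 while sellers would supply more, so the quantity traded is 4 at price 189.
CS goes from (1/2)(9.1429)(13.7143) = 62.6939 to 12 (computed as (195 - 189)(4) - (1/2)(1.5)(4)^2), a change of -50.6939.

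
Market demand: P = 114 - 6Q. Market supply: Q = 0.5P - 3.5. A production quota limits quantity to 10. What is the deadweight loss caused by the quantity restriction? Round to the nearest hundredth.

45.56

Rewriting supply in inverse form: P = 7 + 2Q.
Unrestricted equilibrium: Q* = (114 - 7)/(6 + 2) = 13.375.
At Q = 10 the demand price is 114 - 6(10) = 54 and the supply price is 7 + 2(10) = 27.
DWL = (1/2)(gap between curves at 10) x (Q* - 10) = (1/2)(27)(3.375) = 45.5625.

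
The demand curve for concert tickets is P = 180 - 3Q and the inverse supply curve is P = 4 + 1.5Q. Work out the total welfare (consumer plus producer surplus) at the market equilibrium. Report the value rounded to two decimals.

Setting demand equal to supply, 176 = 4.5Q, so Q* = 39.1111 and P* = 62.6667.
Total surplus is the full triangle between the curves from 0 to Q*: (1/2)(39.1111)(180 - 4) = 3441.7778.

3441.78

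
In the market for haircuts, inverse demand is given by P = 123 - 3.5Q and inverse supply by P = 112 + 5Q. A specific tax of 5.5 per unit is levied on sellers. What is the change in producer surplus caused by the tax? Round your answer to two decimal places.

Pre-tax equilibrium: 123 - 3.5Q = 112 + 5Q gives Q* = 1.2941, P* = 118.4706.
A tax on sellers shifts supply up by 5.5: 123 - 3.5Q = 112 + 5Q + 5.5, so Q_t = 0.6471. Buyers pay P_b = 120.7353; sellers receive P_s = P_b - 5.5 = 115.2353.
Producers lose the trapezoid between P_s and P* out to Q_t plus the triangle from Q_t to Q*: change in PS = 1.0467 - 4.1869 = -3.1401.

-3.14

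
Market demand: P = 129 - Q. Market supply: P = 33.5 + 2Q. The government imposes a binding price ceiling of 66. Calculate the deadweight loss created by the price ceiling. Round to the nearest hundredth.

Free-market equilibrium: 129 - Q = 33.5 + 2Q gives Q* = 31.8333, P* = 97.1667.
At P = 66, sellers supply (66 - 33.5)/2 = 16.25 while buyers want more, so the quantity traded is 16.25 at price 66.
The lost-trades triangle has base Q* - 16.25 = 15.5833 and height equal to the gap between the curves at Q = 16.25, which is 112.75 - 66 = 46.75. DWL = (1/2)(15.5833)(46.75) = 364.2604.

364.26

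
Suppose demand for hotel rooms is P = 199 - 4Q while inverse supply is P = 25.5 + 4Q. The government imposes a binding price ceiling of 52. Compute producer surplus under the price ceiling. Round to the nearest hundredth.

87.78

Free-market equilibrium: 199 - 4Q = 25.5 + 4Q gives Q* = 21.6875, P* = 112.25.
At the ceiling price 52, quantity supplied is (52 - 25.5)/4 = 6.625; supply is the short side, so Q = 6.625 trades at P = 52.
PS is the triangle above supply below 52: (1/2)(6.625)(52 - 25.5) = 87.7812.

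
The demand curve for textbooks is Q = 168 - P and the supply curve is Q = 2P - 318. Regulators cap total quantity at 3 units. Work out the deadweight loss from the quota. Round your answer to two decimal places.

6.75

Rewriting demand in inverse form: P = 168 - Q.
Rewriting supply in inverse form: P = 159 + 0.5Q.
Unrestricted equilibrium: Q* = (168 - 159)/(1 + 0.5) = 6.
At Q = 3 the demand price is 168 - (3) = 165 and the supply price is 159 + 0.5(3) = 160.5.
Deadweight loss is the triangle between the curves from 3 to 6: (1/2)(165 - 160.5)(6 - 3) = 6.75.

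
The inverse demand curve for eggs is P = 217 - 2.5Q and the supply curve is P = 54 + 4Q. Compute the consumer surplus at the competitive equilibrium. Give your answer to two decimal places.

786.07

Equilibrium: 217 - 2.5Q = 54 + 4Q, so Q* = 25.0769 and P* = 154.3077.
CS is the area between the demand curve and P* from 0 to Q*: (1/2)(25.0769)(62.6923) = 786.0651.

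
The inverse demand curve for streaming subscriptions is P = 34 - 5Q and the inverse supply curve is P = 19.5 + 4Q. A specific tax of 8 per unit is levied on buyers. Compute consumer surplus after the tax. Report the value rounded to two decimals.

1.30

Pre-tax equilibrium: 34 - 5Q = 19.5 + 4Q gives Q* = 1.6111, P* = 25.9444.
With the tax, buyers' net willingness to pay falls by 8: (34 - 8) - 5Q = 19.5 + 4Q, so Q_t = 0.7222. Buyers pay P_b = 30.3889; sellers receive P_s = P_b - 8 = 22.3889.
CS = (1/2)(Q_t)(34 - P_b) = (1/2)(0.7222)(3.6111) = 1.304.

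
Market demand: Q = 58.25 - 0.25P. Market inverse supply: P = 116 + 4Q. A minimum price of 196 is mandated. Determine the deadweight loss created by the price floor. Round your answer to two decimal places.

Rewriting demand in inverse form: P = 233 - 4Q.
Without the control, 233 - 4Q = 116 + 4Q so Q* = 14.625 and P* = 174.5.
At the floor price 196, quantity demanded is (233 - 196)/4 = 9.25; demand is the short side, so Q = 9.25 trades at P = 196.
At Q = 9.25 the demand price is 196 and the supply price is 153. Deadweight loss is the triangle between the curves from 9.25 to 14.625: (1/2)(196 - 153)(14.625 - 9.25) = 115.5625.

115.56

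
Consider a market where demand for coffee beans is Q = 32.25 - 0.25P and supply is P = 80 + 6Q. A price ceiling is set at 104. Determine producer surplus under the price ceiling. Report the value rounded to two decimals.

48.00

Rewriting demand in inverse form: P = 129 - 4Q.
Free-market equilibrium: 129 - 4Q = 80 + 6Q gives Q* = 4.9, P* = 109.4.
At the ceiling price 104, quantity supplied is (104 - 80)/6 = 4; supply is the short side, so Q = 4 trades at P = 104.
PS is the triangle above supply below 104: (1/2)(4)(104 - 80) = 48.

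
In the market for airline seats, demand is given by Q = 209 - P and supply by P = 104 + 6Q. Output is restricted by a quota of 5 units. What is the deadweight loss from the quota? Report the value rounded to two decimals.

Rewriting demand in inverse form: P = 209 - Q.
Without the quota, 209 - Q = 104 + 6Q gives Q* = 15.
At Q = 5 the demand price is 209 - (5) = 204 and the supply price is 104 + 6(5) = 134.
Deadweight loss is the triangle between the curves from 5 to 15: (1/2)(204 - 134)(15 - 5) = 350.

350.00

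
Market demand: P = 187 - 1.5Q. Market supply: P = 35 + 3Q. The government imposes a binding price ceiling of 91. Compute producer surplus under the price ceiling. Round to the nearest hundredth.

522.67

Free-market equilibrium: 187 - 1.5Q = 35 + 3Q gives Q* = 33.7778, P* = 136.3333.
At the ceiling price 91, quantity supplied is (91 - 35)/3 = 18.6667; supply is the short side, so Q = 18.6667 trades at P = 91.
PS is the triangle above supply below 91: (1/2)(18.6667)(91 - 35) = 522.6667.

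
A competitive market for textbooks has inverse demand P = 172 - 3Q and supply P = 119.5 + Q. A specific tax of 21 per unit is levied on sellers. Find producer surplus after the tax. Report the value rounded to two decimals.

31.01

Without the tax, 172 - 3Q = 119.5 + Q so Q* = 13.125 and P* = 132.625.
With the tax, sellers need 21 more per unit: 172 - 3Q = 119.5 + Q + 21, so Q_t = 7.875. Buyers pay P_b = 148.375; sellers receive P_s = P_b - 21 = 127.375.
Producer surplus is the triangle above supply below P_s: (1/2)(7.875)(127.375 - 119.5) = 31.0078.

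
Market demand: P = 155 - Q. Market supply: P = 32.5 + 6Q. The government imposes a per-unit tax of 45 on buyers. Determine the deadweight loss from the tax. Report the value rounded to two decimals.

Pre-tax equilibrium: 155 - Q = 32.5 + 6Q gives Q* = 17.5, P* = 137.5.
With the tax, buyers' net willingness to pay falls by 45: (155 - 45) - Q = 32.5 + 6Q, so Q_t = 11.0714. Buyers pay P_b = 143.9286; sellers receive P_s = P_b - 45 = 98.9286.
The welfare triangle lost has base Q* - Q_t = 6.4286 and height t = 45, so DWL = (1/2)(6.4286)(45) = 144.6429.

144.64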